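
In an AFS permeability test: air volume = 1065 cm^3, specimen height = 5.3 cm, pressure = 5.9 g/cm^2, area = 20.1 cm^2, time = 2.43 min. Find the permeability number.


Formula: Permeability Number P = (V * H) / (p * A * t)
Numerator: V * H = 1065 * 5.3 = 5644.5
Denominator: p * A * t = 5.9 * 20.1 * 2.43 = 288.1737
P = 5644.5 / 288.1737 = 19.5871

Final answer: 19.5871


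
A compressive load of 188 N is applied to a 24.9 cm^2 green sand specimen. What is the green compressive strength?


Formula: Compressive Strength = Force / Area
Strength = 188 N / 24.9 cm^2 = 7.5502 N/cm^2

Final answer: 7.5502 N/cm^2


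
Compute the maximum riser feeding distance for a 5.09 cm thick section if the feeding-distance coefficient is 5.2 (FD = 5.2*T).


Formula: FD = 5.2 * T  (riser feeding-distance rule)
FD = 5.2 * 5.09 cm = 26.4680 cm


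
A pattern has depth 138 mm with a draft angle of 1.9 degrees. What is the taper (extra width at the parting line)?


Formula: taper = depth * tan(draft_angle)
tan(1.9 deg) = 0.0331734
taper = 138 mm * 0.0331734 = 4.5779 mm

4.5779 mm


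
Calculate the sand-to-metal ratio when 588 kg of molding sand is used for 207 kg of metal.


Formula: Sand-to-Metal Ratio = W_sand / W_metal
Ratio = 588 kg / 207 kg = 2.8406

Answer: 2.8406


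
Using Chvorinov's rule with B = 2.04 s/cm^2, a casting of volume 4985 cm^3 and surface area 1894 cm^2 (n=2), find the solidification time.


Formula: t_s = B * (V/A)^n  (Chvorinov's rule, n=2)
Modulus M = V/A = 4985/1894 = 2.631996 cm
M^2 = 2.631996^2 = 6.927403 cm^2
t_s = 2.04 * 6.927403 = 14.1319 s

Final answer: 14.1319 s


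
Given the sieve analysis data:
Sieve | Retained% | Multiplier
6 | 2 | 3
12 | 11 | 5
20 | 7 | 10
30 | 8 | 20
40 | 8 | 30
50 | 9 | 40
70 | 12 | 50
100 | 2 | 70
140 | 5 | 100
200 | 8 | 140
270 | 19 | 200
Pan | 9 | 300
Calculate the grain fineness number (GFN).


Formula: GFN = sum(pct * multiplier) / sum(pct)
sum(pct * multiplier) = 9751
sum(pct) = 100
GFN = 9751 / 100 = 97.51

Final answer: 97.51


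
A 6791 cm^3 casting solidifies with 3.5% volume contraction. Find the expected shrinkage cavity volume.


Formula: V_shrink = V_casting * shrinkage_pct / 100
V_shrink = 6791 cm^3 * 3.5 / 100 = 237.6850 cm^3

237.6850 cm^3


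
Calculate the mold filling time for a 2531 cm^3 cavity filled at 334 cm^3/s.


Formula: t_fill = V_mold / Q_flow
t = 2531 cm^3 / 334 cm^3/s = 7.5778 s


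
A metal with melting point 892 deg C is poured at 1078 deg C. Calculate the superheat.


Formula: Superheat = T_pour - T_melt
Superheat = 1078 - 892 = 186 deg C

Answer: 186 deg C


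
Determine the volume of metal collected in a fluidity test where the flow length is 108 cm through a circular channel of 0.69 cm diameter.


Formula: V = pi * (d/2)^2 * L  (cylinder volume)
Radius = 0.69/2 = 0.345 cm
V = pi * 0.345^2 * 108 = 40.3842 cm^3


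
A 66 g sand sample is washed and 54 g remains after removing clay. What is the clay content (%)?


Formula: Clay% = (W_total - W_washed) / W_total * 100
Clay mass = 66 - 54 = 12 g
Clay% = 12 / 66 * 100 = 18.1818%

Answer: 18.1818%


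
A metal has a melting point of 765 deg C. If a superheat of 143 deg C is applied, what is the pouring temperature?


Formula: T_pour = T_melt + Superheat
T_pour = 765 + 143 = 908 deg C

Final answer: 908 deg C


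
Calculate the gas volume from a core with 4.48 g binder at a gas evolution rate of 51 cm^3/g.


Formula: V_gas = W_binder * gas_evolution_rate
V = 4.48 g * 51 cm^3/g = 228.4800 cm^3

Final answer: 228.4800 cm^3


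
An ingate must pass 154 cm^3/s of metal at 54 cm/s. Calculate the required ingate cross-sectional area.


Formula: A_ingate = Q / v  (continuity equation)
A = 154 cm^3/s / 54 cm/s = 2.8519 cm^2

Answer: 2.8519 cm^2


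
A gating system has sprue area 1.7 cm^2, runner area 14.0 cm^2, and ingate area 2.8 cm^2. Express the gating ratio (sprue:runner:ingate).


Sprue:Runner:Ingate = 1 : 14.0/1.7 : 2.8/1.7 = 1:8.24:1.65

Answer: 1:8.24:1.65


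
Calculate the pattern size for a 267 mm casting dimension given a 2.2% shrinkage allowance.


Formula: L_pattern = L_casting * (1 + shrinkage_rate/100)
Shrinkage factor = 1 + 2.2/100 = 1.022
L_pattern = 267 mm * 1.022 = 272.8740 mm

Final answer: 272.8740 mm


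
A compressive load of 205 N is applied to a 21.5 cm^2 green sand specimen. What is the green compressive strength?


Formula: Compressive Strength = Force / Area
Strength = 205 N / 21.5 cm^2 = 9.5349 N/cm^2

9.5349 N/cm^2


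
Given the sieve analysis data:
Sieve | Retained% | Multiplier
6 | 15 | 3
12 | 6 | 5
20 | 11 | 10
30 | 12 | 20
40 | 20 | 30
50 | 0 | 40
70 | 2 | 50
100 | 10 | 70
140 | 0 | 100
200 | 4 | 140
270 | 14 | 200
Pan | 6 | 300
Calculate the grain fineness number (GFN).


Formula: GFN = sum(pct * multiplier) / sum(pct)
sum(pct * multiplier) = 6985
sum(pct) = 100
GFN = 6985 / 100 = 69.85

Final answer: 69.85


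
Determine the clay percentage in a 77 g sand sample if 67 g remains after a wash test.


Formula: Clay% = (W_total - W_washed) / W_total * 100
Clay mass = 77 - 67 = 10 g
Clay% = 10 / 77 * 100 = 12.9870%

Final answer: 12.9870%


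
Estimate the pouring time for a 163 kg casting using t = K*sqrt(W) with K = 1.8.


Formula: t = K * sqrt(W)
sqrt(W) = sqrt(163) = 12.76715
t = 1.8 * 12.76715 = 22.9809 s

Answer: 22.9809 s


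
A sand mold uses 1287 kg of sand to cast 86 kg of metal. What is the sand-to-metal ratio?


Formula: Sand-to-Metal Ratio = W_sand / W_metal
Ratio = 1287 kg / 86 kg = 14.9651

Final answer: 14.9651


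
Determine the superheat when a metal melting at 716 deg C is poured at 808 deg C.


Formula: Superheat = T_pour - T_melt
Superheat = 808 - 716 = 92 deg C


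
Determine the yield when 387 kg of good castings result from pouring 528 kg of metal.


Formula: Casting Yield = (W_good / W_total) * 100
Yield = (387 kg / 528 kg) * 100 = 73.2955%


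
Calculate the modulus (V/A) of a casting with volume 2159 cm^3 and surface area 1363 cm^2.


Formula: Casting Modulus M = V / A
M = 2159 cm^3 / 1363 cm^2 = 1.5840 cm

1.5840 cm


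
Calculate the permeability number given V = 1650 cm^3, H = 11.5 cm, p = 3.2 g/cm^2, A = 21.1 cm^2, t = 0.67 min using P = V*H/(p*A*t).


Formula: Permeability Number P = (V * H) / (p * A * t)
Numerator: V * H = 1650 * 11.5 = 18975.0
Denominator: p * A * t = 3.2 * 21.1 * 0.67 = 45.2384
P = 18975.0 / 45.2384 = 419.4445

Final answer: 419.4445


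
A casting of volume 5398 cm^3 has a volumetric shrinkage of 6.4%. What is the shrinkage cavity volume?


Formula: V_shrink = V_casting * shrinkage_pct / 100
V_shrink = 5398 cm^3 * 6.4 / 100 = 345.4720 cm^3

Final answer: 345.4720 cm^3


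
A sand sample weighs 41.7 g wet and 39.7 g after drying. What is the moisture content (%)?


Formula: MC = (W_wet - W_dry) / W_wet * 100
Water mass = 41.7 - 39.7 = 2.0 g
MC = 2.0 / 41.7 * 100 = 4.7962%


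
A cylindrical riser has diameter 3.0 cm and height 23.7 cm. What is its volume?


Formula: V = pi * (D/2)^2 * H  (cylinder volume)
Radius = D/2 = 3.0/2 = 1.5 cm
V = pi * 1.5^2 * 23.7 = 167.5254 cm^3


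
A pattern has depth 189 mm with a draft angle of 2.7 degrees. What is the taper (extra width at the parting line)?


Formula: taper = depth * tan(draft_angle)
tan(2.7 deg) = 0.0471588
taper = 189 mm * 0.0471588 = 8.9130 mm


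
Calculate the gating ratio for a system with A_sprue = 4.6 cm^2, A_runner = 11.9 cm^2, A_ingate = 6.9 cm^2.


Sprue:Runner:Ingate = 1 : 11.9/4.6 : 6.9/4.6 = 1:2.59:1.50

Final answer: 1:2.59:1.50


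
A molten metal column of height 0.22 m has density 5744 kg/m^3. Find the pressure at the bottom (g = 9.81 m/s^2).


Formula: P = rho * g * h
rho * g = 5744 * 9.81 = 56348.64 N/m^3
P = 56348.64 * 0.22 = 12396.7008 Pa


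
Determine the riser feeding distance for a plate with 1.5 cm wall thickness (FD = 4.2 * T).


Formula: FD = 4.2 * T  (riser feeding-distance rule)
FD = 4.2 * 1.5 cm = 6.3000 cm

Answer: 6.3000 cm


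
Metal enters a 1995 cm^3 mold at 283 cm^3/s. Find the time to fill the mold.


Formula: t_fill = V_mold / Q_flow
t = 1995 cm^3 / 283 cm^3/s = 7.0495 s

7.0495 s


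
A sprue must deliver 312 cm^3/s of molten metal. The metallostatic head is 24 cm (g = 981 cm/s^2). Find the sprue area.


Formula: v = sqrt(2*g*h), A = Q/v
Velocity: v = sqrt(2 * 981 * 24) = sqrt(47088) = 216.9977 cm/s
Sprue area: A = Q / v = 312 / 216.9977 = 1.4378 cm^2


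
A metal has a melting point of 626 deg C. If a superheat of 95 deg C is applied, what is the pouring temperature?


Formula: T_pour = T_melt + Superheat
T_pour = 626 + 95 = 721 deg C

Answer: 721 deg C


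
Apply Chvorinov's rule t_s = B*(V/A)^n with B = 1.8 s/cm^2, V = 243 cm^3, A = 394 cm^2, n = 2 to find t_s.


Formula: t_s = B * (V/A)^n  (Chvorinov's rule, n=2)
Modulus M = V/A = 243/394 = 0.616751 cm
M^2 = 0.616751^2 = 0.380382 cm^2
t_s = 1.8 * 0.380382 = 0.6847 s

0.6847 s


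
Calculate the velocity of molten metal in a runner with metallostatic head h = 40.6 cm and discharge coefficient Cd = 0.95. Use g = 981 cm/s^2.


Formula: v = Cd * sqrt(2 * g * h)  (Torricelli with discharge coefficient)
2*g*h = 2 * 981 * 40.6 = 79657.2 cm^2/s^2
sqrt(79657.2) = 282.23607 cm/s
v = 0.95 * 282.23607 = 268.1243 cm/s

268.1243 cm/s


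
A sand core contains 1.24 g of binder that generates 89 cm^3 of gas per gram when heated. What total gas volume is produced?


Formula: V_gas = W_binder * gas_evolution_rate
V = 1.24 g * 89 cm^3/g = 110.3600 cm^3

110.3600 cm^3


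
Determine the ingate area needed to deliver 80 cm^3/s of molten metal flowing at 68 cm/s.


Formula: A_ingate = Q / v  (continuity equation)
A = 80 cm^3/s / 68 cm/s = 1.1765 cm^2

1.1765 cm^2


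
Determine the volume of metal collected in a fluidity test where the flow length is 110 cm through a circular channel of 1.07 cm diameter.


Formula: V = pi * (d/2)^2 * L  (cylinder volume)
Radius = 1.07/2 = 0.535 cm
V = pi * 0.535^2 * 110 = 98.9123 cm^3

Answer: 98.9123 cm^3


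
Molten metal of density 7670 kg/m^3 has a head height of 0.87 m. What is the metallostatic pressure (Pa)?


Formula: P = rho * g * h
rho * g = 7670 * 9.81 = 75242.7 N/m^3
P = 75242.7 * 0.87 = 65461.1490 Pa

Final answer: 65461.1490 Pa


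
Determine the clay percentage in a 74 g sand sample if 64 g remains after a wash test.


Formula: Clay% = (W_total - W_washed) / W_total * 100
Clay mass = 74 - 64 = 10 g
Clay% = 10 / 74 * 100 = 13.5135%

Answer: 13.5135%


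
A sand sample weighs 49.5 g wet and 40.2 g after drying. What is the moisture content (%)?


Formula: MC = (W_wet - W_dry) / W_wet * 100
Water mass = 49.5 - 40.2 = 9.3 g
MC = 9.3 / 49.5 * 100 = 18.7879%

Answer: 18.7879%


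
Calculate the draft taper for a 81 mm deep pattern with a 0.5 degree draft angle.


Formula: taper = depth * tan(draft_angle)
tan(0.5 deg) = 0.0087269
taper = 81 mm * 0.0087269 = 0.7069 mm


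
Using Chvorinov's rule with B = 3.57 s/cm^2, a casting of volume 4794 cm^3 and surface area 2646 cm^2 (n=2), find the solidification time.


Formula: t_s = B * (V/A)^n  (Chvorinov's rule, n=2)
Modulus M = V/A = 4794/2646 = 1.811791 cm
M^2 = 1.811791^2 = 3.282587 cm^2
t_s = 3.57 * 3.282587 = 11.7188 s

Final answer: 11.7188 s


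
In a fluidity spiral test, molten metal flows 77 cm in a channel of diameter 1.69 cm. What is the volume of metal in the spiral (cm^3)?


Formula: V = pi * (d/2)^2 * L  (cylinder volume)
Radius = 1.69/2 = 0.845 cm
V = pi * 0.845^2 * 77 = 172.7245 cm^3

172.7245 cm^3


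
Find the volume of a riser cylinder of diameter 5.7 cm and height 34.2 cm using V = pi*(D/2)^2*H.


Formula: V = pi * (D/2)^2 * H  (cylinder volume)
Radius = D/2 = 5.7/2 = 2.85 cm
V = pi * 2.85^2 * 34.2 = 872.7015 cm^3


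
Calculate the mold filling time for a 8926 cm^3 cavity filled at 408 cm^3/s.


Formula: t_fill = V_mold / Q_flow
t = 8926 cm^3 / 408 cm^3/s = 21.8775 s

Final answer: 21.8775 s


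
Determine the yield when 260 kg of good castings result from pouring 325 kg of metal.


Formula: Casting Yield = (W_good / W_total) * 100
Yield = (260 kg / 325 kg) * 100 = 80.0000%

Answer: 80.0000%


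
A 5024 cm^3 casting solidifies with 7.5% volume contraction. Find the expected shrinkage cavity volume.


Formula: V_shrink = V_casting * shrinkage_pct / 100
V_shrink = 5024 cm^3 * 7.5 / 100 = 376.8000 cm^3

376.8000 cm^3


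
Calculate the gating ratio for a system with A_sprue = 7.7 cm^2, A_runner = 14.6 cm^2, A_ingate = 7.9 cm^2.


Sprue:Runner:Ingate = 1 : 14.6/7.7 : 7.9/7.7 = 1:1.90:1.03

Answer: 1:1.90:1.03


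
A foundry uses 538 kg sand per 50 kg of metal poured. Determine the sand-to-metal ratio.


Formula: Sand-to-Metal Ratio = W_sand / W_metal
Ratio = 538 kg / 50 kg = 10.7600

Answer: 10.7600


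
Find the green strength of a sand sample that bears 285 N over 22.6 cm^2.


Formula: Compressive Strength = Force / Area
Strength = 285 N / 22.6 cm^2 = 12.6106 N/cm^2

Answer: 12.6106 N/cm^2


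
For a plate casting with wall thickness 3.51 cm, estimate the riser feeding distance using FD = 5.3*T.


Formula: FD = 5.3 * T  (riser feeding-distance rule)
FD = 5.3 * 3.51 cm = 18.6030 cm


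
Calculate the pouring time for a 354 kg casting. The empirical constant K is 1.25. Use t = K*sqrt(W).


Formula: t = K * sqrt(W)
sqrt(W) = sqrt(354) = 18.81489
t = 1.25 * 18.81489 = 23.5186 s

23.5186 s


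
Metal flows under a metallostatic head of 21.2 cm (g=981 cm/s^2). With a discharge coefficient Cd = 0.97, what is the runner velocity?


Formula: v = Cd * sqrt(2 * g * h)  (Torricelli with discharge coefficient)
2*g*h = 2 * 981 * 21.2 = 41594.4 cm^2/s^2
sqrt(41594.4) = 203.94705 cm/s
v = 0.97 * 203.94705 = 197.8286 cm/s

197.8286 cm/s


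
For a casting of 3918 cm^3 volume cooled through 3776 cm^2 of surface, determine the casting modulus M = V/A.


Formula: Casting Modulus M = V / A
M = 3918 cm^3 / 3776 cm^2 = 1.0376 cm

Answer: 1.0376 cm


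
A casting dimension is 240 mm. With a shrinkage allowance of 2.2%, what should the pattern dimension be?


Formula: L_pattern = L_casting * (1 + shrinkage_rate/100)
Shrinkage factor = 1 + 2.2/100 = 1.022
L_pattern = 240 mm * 1.022 = 245.2800 mm

245.2800 mm


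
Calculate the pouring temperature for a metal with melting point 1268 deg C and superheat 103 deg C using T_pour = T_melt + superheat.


Formula: T_pour = T_melt + Superheat
T_pour = 1268 + 103 = 1371 deg C

1371 deg C


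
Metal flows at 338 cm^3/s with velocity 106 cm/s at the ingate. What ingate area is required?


Formula: A_ingate = Q / v  (continuity equation)
A = 338 cm^3/s / 106 cm/s = 3.1887 cm^2

3.1887 cm^2


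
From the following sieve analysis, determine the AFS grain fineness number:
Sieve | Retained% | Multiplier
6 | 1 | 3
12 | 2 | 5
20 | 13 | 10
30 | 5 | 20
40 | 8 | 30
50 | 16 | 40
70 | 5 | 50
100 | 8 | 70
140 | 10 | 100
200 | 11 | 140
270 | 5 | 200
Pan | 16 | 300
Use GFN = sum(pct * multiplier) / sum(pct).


Formula: GFN = sum(pct * multiplier) / sum(pct)
sum(pct * multiplier) = 10273
sum(pct) = 100
GFN = 10273 / 100 = 102.73


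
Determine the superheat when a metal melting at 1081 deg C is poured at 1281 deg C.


Formula: Superheat = T_pour - T_melt
Superheat = 1281 - 1081 = 200 deg C

Answer: 200 deg C


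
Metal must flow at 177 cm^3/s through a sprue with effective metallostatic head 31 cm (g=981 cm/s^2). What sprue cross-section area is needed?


Formula: v = sqrt(2*g*h), A = Q/v
Velocity: v = sqrt(2 * 981 * 31) = sqrt(60822) = 246.6212 cm/s
Sprue area: A = Q / v = 177 / 246.6212 = 0.7177 cm^2


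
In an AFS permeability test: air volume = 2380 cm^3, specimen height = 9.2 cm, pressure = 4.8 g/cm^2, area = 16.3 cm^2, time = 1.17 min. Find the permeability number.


Formula: Permeability Number P = (V * H) / (p * A * t)
Numerator: V * H = 2380 * 9.2 = 21896.0
Denominator: p * A * t = 4.8 * 16.3 * 1.17 = 91.5408
P = 21896.0 / 91.5408 = 239.1939

Answer: 239.1939


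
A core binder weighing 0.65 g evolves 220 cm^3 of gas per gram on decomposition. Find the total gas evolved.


Formula: V_gas = W_binder * gas_evolution_rate
V = 0.65 g * 220 cm^3/g = 143.0000 cm^3

Answer: 143.0000 cm^3


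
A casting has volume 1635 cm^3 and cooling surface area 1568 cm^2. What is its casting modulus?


Formula: Casting Modulus M = V / A
M = 1635 cm^3 / 1568 cm^2 = 1.0427 cm

1.0427 cm


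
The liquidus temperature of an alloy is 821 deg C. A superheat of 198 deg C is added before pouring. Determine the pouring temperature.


Formula: T_pour = T_melt + Superheat
T_pour = 821 + 198 = 1019 deg C

Answer: 1019 deg C


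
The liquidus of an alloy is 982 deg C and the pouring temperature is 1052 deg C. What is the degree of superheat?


Formula: Superheat = T_pour - T_melt
Superheat = 1052 - 982 = 70 deg C

Final answer: 70 deg C


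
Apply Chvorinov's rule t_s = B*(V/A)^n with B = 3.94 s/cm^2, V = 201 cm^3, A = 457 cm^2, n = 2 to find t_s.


Formula: t_s = B * (V/A)^n  (Chvorinov's rule, n=2)
Modulus M = V/A = 201/457 = 0.439825 cm
M^2 = 0.439825^2 = 0.193446 cm^2
t_s = 3.94 * 0.193446 = 0.7622 s

Answer: 0.7622 s


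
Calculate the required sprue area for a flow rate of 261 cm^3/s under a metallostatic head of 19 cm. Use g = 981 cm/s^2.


Formula: v = sqrt(2*g*h), A = Q/v
Velocity: v = sqrt(2 * 981 * 19) = sqrt(37278) = 193.0751 cm/s
Sprue area: A = Q / v = 261 / 193.0751 = 1.3518 cm^2


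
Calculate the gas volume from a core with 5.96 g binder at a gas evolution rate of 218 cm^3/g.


Formula: V_gas = W_binder * gas_evolution_rate
V = 5.96 g * 218 cm^3/g = 1299.2800 cm^3

Answer: 1299.2800 cm^3


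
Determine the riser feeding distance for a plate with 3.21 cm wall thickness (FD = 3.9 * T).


Formula: FD = 3.9 * T  (riser feeding-distance rule)
FD = 3.9 * 3.21 cm = 12.5190 cm

Answer: 12.5190 cm


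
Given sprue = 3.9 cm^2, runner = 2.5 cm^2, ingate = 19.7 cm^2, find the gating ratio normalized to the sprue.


Sprue:Runner:Ingate = 1 : 2.5/3.9 : 19.7/3.9 = 1:0.64:5.05

Final answer: 1:0.64:5.05


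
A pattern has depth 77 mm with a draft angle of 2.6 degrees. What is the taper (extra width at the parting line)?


Formula: taper = depth * tan(draft_angle)
tan(2.6 deg) = 0.0454097
taper = 77 mm * 0.0454097 = 3.4965 mm

3.4965 mm


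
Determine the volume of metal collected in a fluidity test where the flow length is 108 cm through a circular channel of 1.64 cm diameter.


Formula: V = pi * (d/2)^2 * L  (cylinder volume)
Radius = 1.64/2 = 0.82 cm
V = pi * 0.82^2 * 108 = 228.1399 cm^3


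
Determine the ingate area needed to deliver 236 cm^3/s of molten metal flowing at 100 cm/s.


Formula: A_ingate = Q / v  (continuity equation)
A = 236 cm^3/s / 100 cm/s = 2.3600 cm^2

Answer: 2.3600 cm^2


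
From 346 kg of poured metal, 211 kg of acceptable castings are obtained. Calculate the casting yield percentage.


Formula: Casting Yield = (W_good / W_total) * 100
Yield = (211 kg / 346 kg) * 100 = 60.9827%

Answer: 60.9827%


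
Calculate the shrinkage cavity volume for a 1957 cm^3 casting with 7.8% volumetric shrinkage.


Formula: V_shrink = V_casting * shrinkage_pct / 100
V_shrink = 1957 cm^3 * 7.8 / 100 = 152.6460 cm^3


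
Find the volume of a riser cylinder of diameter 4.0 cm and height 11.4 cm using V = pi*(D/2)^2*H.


Formula: V = pi * (D/2)^2 * H  (cylinder volume)
Radius = D/2 = 4.0/2 = 2.0 cm
V = pi * 2.0^2 * 11.4 = 143.2566 cm^3

143.2566 cm^3


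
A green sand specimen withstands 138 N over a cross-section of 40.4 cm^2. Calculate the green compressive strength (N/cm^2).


Formula: Compressive Strength = Force / Area
Strength = 138 N / 40.4 cm^2 = 3.4158 N/cm^2

Final answer: 3.4158 N/cm^2


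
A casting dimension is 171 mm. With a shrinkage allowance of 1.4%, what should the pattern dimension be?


Formula: L_pattern = L_casting * (1 + shrinkage_rate/100)
Shrinkage factor = 1 + 1.4/100 = 1.014
L_pattern = 171 mm * 1.014 = 173.3940 mm


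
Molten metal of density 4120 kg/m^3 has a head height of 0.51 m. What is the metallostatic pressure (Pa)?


Formula: P = rho * g * h
rho * g = 4120 * 9.81 = 40417.2 N/m^3
P = 40417.2 * 0.51 = 20612.7720 Pa

20612.7720 Pa


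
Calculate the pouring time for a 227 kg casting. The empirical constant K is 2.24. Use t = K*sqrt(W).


Formula: t = K * sqrt(W)
sqrt(W) = sqrt(227) = 15.06652
t = 2.24 * 15.06652 = 33.7490 s

Answer: 33.7490 s


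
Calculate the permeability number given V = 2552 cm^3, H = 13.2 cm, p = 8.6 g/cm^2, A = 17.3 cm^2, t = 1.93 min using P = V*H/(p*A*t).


Formula: Permeability Number P = (V * H) / (p * A * t)
Numerator: V * H = 2552 * 13.2 = 33686.4
Denominator: p * A * t = 8.6 * 17.3 * 1.93 = 287.1454
P = 33686.4 / 287.1454 = 117.3148


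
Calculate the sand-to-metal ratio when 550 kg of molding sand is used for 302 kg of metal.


Formula: Sand-to-Metal Ratio = W_sand / W_metal
Ratio = 550 kg / 302 kg = 1.8212

Answer: 1.8212


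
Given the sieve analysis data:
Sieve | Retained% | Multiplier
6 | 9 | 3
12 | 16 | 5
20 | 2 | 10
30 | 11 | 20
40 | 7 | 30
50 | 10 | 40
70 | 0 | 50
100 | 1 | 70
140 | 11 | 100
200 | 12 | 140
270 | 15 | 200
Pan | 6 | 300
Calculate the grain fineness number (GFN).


Formula: GFN = sum(pct * multiplier) / sum(pct)
sum(pct * multiplier) = 8607
sum(pct) = 100
GFN = 8607 / 100 = 86.07


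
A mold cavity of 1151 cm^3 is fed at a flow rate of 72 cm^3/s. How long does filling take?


Formula: t_fill = V_mold / Q_flow
t = 1151 cm^3 / 72 cm^3/s = 15.9861 s

Final answer: 15.9861 s


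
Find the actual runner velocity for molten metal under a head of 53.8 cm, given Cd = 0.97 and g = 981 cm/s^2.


Formula: v = Cd * sqrt(2 * g * h)  (Torricelli with discharge coefficient)
2*g*h = 2 * 981 * 53.8 = 105555.6 cm^2/s^2
sqrt(105555.6) = 324.89321 cm/s
v = 0.97 * 324.89321 = 315.1464 cm/s


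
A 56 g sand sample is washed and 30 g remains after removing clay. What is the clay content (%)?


Formula: Clay% = (W_total - W_washed) / W_total * 100
Clay mass = 56 - 30 = 26 g
Clay% = 26 / 56 * 100 = 46.4286%

46.4286%


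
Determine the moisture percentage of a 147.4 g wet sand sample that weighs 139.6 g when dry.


Formula: MC = (W_wet - W_dry) / W_wet * 100
Water mass = 147.4 - 139.6 = 7.8 g
MC = 7.8 / 147.4 * 100 = 5.2917%

Final answer: 5.2917%


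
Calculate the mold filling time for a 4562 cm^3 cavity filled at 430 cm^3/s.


Formula: t_fill = V_mold / Q_flow
t = 4562 cm^3 / 430 cm^3/s = 10.6093 s

Answer: 10.6093 s


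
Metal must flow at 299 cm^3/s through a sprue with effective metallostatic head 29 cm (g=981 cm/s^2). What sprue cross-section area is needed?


Formula: v = sqrt(2*g*h), A = Q/v
Velocity: v = sqrt(2 * 981 * 29) = sqrt(56898) = 238.5330 cm/s
Sprue area: A = Q / v = 299 / 238.5330 = 1.2535 cm^2

1.2535 cm^2


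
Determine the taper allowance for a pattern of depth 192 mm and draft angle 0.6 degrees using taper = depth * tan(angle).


Formula: taper = depth * tan(draft_angle)
tan(0.6 deg) = 0.0104724
taper = 192 mm * 0.0104724 = 2.0107 mm


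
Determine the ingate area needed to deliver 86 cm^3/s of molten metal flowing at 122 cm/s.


Formula: A_ingate = Q / v  (continuity equation)
A = 86 cm^3/s / 122 cm/s = 0.7049 cm^2

0.7049 cm^2


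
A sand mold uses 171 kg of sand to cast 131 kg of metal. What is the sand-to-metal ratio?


Formula: Sand-to-Metal Ratio = W_sand / W_metal
Ratio = 171 kg / 131 kg = 1.3053

1.3053


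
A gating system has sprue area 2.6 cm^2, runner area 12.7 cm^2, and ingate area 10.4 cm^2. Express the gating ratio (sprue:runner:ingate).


Sprue:Runner:Ingate = 1 : 12.7/2.6 : 10.4/2.6 = 1:4.88:4.00

Answer: 1:4.88:4.00


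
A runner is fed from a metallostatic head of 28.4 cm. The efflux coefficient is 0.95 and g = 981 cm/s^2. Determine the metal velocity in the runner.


Formula: v = Cd * sqrt(2 * g * h)  (Torricelli with discharge coefficient)
2*g*h = 2 * 981 * 28.4 = 55720.8 cm^2/s^2
sqrt(55720.8) = 236.05254 cm/s
v = 0.95 * 236.05254 = 224.2499 cm/s

Answer: 224.2499 cm/s


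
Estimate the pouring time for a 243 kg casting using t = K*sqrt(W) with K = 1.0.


Formula: t = K * sqrt(W)
sqrt(W) = sqrt(243) = 15.58846
t = 1.0 * 15.58846 = 15.5885 s

15.5885 s


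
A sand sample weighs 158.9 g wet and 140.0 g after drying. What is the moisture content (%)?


Formula: MC = (W_wet - W_dry) / W_wet * 100
Water mass = 158.9 - 140.0 = 18.9 g
MC = 18.9 / 158.9 * 100 = 11.8943%

Final answer: 11.8943%


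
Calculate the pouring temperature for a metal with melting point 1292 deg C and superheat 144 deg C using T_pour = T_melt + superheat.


Formula: T_pour = T_melt + Superheat
T_pour = 1292 + 144 = 1436 deg C

Answer: 1436 deg C


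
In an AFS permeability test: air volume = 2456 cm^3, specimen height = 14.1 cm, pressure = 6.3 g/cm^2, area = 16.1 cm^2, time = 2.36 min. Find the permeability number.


Formula: Permeability Number P = (V * H) / (p * A * t)
Numerator: V * H = 2456 * 14.1 = 34629.6
Denominator: p * A * t = 6.3 * 16.1 * 2.36 = 239.3748
P = 34629.6 / 239.3748 = 144.6669

144.6669


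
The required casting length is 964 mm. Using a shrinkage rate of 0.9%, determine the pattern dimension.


Formula: L_pattern = L_casting * (1 + shrinkage_rate/100)
Shrinkage factor = 1 + 0.9/100 = 1.009
L_pattern = 964 mm * 1.009 = 972.6760 mm

Final answer: 972.6760 mm


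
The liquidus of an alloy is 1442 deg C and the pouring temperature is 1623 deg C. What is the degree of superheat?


Formula: Superheat = T_pour - T_melt
Superheat = 1623 - 1442 = 181 deg C

181 deg C


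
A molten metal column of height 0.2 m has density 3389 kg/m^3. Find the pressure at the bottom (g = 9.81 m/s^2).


Formula: P = rho * g * h
rho * g = 3389 * 9.81 = 33246.09 N/m^3
P = 33246.09 * 0.2 = 6649.2180 Pa

6649.2180 Pa


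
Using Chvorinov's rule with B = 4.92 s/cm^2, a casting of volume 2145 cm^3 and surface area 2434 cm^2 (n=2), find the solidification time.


Formula: t_s = B * (V/A)^n  (Chvorinov's rule, n=2)
Modulus M = V/A = 2145/2434 = 0.881265 cm
M^2 = 0.881265^2 = 0.776628 cm^2
t_s = 4.92 * 0.776628 = 3.8210 s

3.8210 s


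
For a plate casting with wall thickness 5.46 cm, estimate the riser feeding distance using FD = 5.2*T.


Formula: FD = 5.2 * T  (riser feeding-distance rule)
FD = 5.2 * 5.46 cm = 28.3920 cm


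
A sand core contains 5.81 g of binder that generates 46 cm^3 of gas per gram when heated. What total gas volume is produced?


Formula: V_gas = W_binder * gas_evolution_rate
V = 5.81 g * 46 cm^3/g = 267.2600 cm^3


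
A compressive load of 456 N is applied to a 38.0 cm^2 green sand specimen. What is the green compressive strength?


Formula: Compressive Strength = Force / Area
Strength = 456 N / 38.0 cm^2 = 12.0000 N/cm^2

Final answer: 12.0000 N/cm^2


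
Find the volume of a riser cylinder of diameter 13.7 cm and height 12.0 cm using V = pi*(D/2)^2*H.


Formula: V = pi * (D/2)^2 * H  (cylinder volume)
Radius = D/2 = 13.7/2 = 6.85 cm
V = pi * 6.85^2 * 12.0 = 1768.9366 cm^3

Final answer: 1768.9366 cm^3


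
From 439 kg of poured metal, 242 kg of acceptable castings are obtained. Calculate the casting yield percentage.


Formula: Casting Yield = (W_good / W_total) * 100
Yield = (242 kg / 439 kg) * 100 = 55.1253%

Final answer: 55.1253%


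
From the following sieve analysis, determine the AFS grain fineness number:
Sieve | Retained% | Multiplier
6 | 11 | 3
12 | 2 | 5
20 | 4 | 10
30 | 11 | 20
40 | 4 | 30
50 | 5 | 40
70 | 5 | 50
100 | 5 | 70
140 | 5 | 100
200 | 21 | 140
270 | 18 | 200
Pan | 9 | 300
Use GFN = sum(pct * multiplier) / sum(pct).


Formula: GFN = sum(pct * multiplier) / sum(pct)
sum(pct * multiplier) = 10963
sum(pct) = 100
GFN = 10963 / 100 = 109.63

109.63


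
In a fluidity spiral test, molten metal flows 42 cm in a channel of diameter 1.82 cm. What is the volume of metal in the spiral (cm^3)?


Formula: V = pi * (d/2)^2 * L  (cylinder volume)
Radius = 1.82/2 = 0.91 cm
V = pi * 0.91^2 * 42 = 109.2652 cm^3

109.2652 cm^3


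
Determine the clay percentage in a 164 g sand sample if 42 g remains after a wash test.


Formula: Clay% = (W_total - W_washed) / W_total * 100
Clay mass = 164 - 42 = 122 g
Clay% = 122 / 164 * 100 = 74.3902%

Answer: 74.3902%


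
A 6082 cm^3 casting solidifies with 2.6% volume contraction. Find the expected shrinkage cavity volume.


Formula: V_shrink = V_casting * shrinkage_pct / 100
V_shrink = 6082 cm^3 * 2.6 / 100 = 158.1320 cm^3


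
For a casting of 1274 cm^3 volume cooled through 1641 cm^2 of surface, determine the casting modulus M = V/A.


Formula: Casting Modulus M = V / A
M = 1274 cm^3 / 1641 cm^2 = 0.7764 cm

Final answer: 0.7764 cm


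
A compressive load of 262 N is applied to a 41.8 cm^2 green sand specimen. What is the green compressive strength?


Formula: Compressive Strength = Force / Area
Strength = 262 N / 41.8 cm^2 = 6.2679 N/cm^2


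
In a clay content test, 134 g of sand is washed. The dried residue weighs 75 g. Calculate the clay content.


Formula: Clay% = (W_total - W_washed) / W_total * 100
Clay mass = 134 - 75 = 59 g
Clay% = 59 / 134 * 100 = 44.0299%

Answer: 44.0299%


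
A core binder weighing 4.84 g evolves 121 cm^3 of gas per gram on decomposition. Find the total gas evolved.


Formula: V_gas = W_binder * gas_evolution_rate
V = 4.84 g * 121 cm^3/g = 585.6400 cm^3


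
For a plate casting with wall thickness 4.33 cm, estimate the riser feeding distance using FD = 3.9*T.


Formula: FD = 3.9 * T  (riser feeding-distance rule)
FD = 3.9 * 4.33 cm = 16.8870 cm

Answer: 16.8870 cm


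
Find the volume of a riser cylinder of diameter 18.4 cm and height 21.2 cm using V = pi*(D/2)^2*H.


Formula: V = pi * (D/2)^2 * H  (cylinder volume)
Radius = D/2 = 18.4/2 = 9.2 cm
V = pi * 9.2^2 * 21.2 = 5637.1733 cm^3


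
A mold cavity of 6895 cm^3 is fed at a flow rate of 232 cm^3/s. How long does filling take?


Formula: t_fill = V_mold / Q_flow
t = 6895 cm^3 / 232 cm^3/s = 29.7198 s

29.7198 s


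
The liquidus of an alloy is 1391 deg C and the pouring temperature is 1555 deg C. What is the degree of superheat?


Formula: Superheat = T_pour - T_melt
Superheat = 1555 - 1391 = 164 deg C

Answer: 164 deg C


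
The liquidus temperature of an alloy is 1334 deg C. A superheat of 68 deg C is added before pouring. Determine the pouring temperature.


Formula: T_pour = T_melt + Superheat
T_pour = 1334 + 68 = 1402 deg C

Answer: 1402 deg C


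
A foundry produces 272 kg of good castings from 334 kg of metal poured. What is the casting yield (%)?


Formula: Casting Yield = (W_good / W_total) * 100
Yield = (272 kg / 334 kg) * 100 = 81.4371%

Answer: 81.4371%


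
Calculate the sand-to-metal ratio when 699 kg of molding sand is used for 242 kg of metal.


Formula: Sand-to-Metal Ratio = W_sand / W_metal
Ratio = 699 kg / 242 kg = 2.8884

2.8884


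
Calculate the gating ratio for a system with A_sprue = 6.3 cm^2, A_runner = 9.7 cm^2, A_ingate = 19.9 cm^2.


Sprue:Runner:Ingate = 1 : 9.7/6.3 : 19.9/6.3 = 1:1.54:3.16

1:1.54:3.16


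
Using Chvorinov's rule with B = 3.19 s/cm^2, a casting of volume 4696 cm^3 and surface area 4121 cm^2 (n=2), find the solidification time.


Formula: t_s = B * (V/A)^n  (Chvorinov's rule, n=2)
Modulus M = V/A = 4696/4121 = 1.139529 cm
M^2 = 1.139529^2 = 1.298526 cm^2
t_s = 3.19 * 1.298526 = 4.1423 s

Final answer: 4.1423 s


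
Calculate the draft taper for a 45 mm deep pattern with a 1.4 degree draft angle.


Formula: taper = depth * tan(draft_angle)
tan(1.4 deg) = 0.0244395
taper = 45 mm * 0.0244395 = 1.0998 mm

Answer: 1.0998 mm


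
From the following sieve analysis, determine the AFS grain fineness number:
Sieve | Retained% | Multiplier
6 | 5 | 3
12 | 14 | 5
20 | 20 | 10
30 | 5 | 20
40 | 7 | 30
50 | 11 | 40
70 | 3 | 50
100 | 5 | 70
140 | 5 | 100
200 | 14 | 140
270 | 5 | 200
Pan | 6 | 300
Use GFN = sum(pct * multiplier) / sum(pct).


Formula: GFN = sum(pct * multiplier) / sum(pct)
sum(pct * multiplier) = 6795
sum(pct) = 100
GFN = 6795 / 100 = 67.95

Final answer: 67.95


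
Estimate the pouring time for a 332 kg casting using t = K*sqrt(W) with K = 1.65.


Formula: t = K * sqrt(W)
sqrt(W) = sqrt(332) = 18.22087
t = 1.65 * 18.22087 = 30.0644 s

Answer: 30.0644 s


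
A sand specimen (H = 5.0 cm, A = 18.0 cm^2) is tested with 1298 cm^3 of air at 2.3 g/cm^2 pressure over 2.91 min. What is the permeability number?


Formula: Permeability Number P = (V * H) / (p * A * t)
Numerator: V * H = 1298 * 5.0 = 6490.0
Denominator: p * A * t = 2.3 * 18.0 * 2.91 = 120.474
P = 6490.0 / 120.474 = 53.8705

53.8705


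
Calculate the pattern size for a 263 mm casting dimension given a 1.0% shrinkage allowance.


Formula: L_pattern = L_casting * (1 + shrinkage_rate/100)
Shrinkage factor = 1 + 1.0/100 = 1.01
L_pattern = 263 mm * 1.01 = 265.6300 mm

Final answer: 265.6300 mm


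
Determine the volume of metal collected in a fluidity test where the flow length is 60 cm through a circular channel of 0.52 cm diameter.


Formula: V = pi * (d/2)^2 * L  (cylinder volume)
Radius = 0.52/2 = 0.26 cm
V = pi * 0.26^2 * 60 = 12.7423 cm^3

Final answer: 12.7423 cm^3


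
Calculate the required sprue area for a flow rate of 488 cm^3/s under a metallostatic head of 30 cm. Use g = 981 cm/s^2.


Formula: v = sqrt(2*g*h), A = Q/v
Velocity: v = sqrt(2 * 981 * 30) = sqrt(58860) = 242.6108 cm/s
Sprue area: A = Q / v = 488 / 242.6108 = 2.0115 cm^2


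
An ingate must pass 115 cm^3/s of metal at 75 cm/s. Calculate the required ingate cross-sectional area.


Formula: A_ingate = Q / v  (continuity equation)
A = 115 cm^3/s / 75 cm/s = 1.5333 cm^2


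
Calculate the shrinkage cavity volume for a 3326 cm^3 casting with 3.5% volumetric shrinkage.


Formula: V_shrink = V_casting * shrinkage_pct / 100
V_shrink = 3326 cm^3 * 3.5 / 100 = 116.4100 cm^3

Final answer: 116.4100 cm^3


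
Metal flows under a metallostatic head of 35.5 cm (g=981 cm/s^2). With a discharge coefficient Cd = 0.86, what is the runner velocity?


Formula: v = Cd * sqrt(2 * g * h)  (Torricelli with discharge coefficient)
2*g*h = 2 * 981 * 35.5 = 69651.0 cm^2/s^2
sqrt(69651.0) = 263.91476 cm/s
v = 0.86 * 263.91476 = 226.9667 cm/s

226.9667 cm/s


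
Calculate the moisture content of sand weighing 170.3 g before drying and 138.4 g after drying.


Formula: MC = (W_wet - W_dry) / W_wet * 100
Water mass = 170.3 - 138.4 = 31.9 g
MC = 31.9 / 170.3 * 100 = 18.7317%

Final answer: 18.7317%


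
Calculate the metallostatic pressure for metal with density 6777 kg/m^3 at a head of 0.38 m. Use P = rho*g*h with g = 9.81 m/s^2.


Formula: P = rho * g * h
rho * g = 6777 * 9.81 = 66482.37 N/m^3
P = 66482.37 * 0.38 = 25263.3006 Pa

25263.3006 Pa


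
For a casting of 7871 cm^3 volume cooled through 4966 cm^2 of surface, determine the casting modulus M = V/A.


Formula: Casting Modulus M = V / A
M = 7871 cm^3 / 4966 cm^2 = 1.5850 cm


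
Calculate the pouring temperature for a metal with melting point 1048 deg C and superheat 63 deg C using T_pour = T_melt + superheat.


Formula: T_pour = T_melt + Superheat
T_pour = 1048 + 63 = 1111 deg C

Answer: 1111 deg C


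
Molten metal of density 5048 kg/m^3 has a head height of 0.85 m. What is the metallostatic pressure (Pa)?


Formula: P = rho * g * h
rho * g = 5048 * 9.81 = 49520.88 N/m^3
P = 49520.88 * 0.85 = 42092.7480 Pa

Answer: 42092.7480 Pa


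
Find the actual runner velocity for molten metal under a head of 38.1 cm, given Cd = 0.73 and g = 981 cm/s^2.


Formula: v = Cd * sqrt(2 * g * h)  (Torricelli with discharge coefficient)
2*g*h = 2 * 981 * 38.1 = 74752.2 cm^2/s^2
sqrt(74752.2) = 273.40849 cm/s
v = 0.73 * 273.40849 = 199.5882 cm/s

Answer: 199.5882 cm/s


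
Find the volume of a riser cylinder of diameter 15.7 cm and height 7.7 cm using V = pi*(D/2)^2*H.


Formula: V = pi * (D/2)^2 * H  (cylinder volume)
Radius = D/2 = 15.7/2 = 7.85 cm
V = pi * 7.85^2 * 7.7 = 1490.6645 cm^3

1490.6645 cm^3


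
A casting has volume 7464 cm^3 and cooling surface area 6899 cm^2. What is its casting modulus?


Formula: Casting Modulus M = V / A
M = 7464 cm^3 / 6899 cm^2 = 1.0819 cm

1.0819 cm


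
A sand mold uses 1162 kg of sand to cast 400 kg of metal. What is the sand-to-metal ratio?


Formula: Sand-to-Metal Ratio = W_sand / W_metal
Ratio = 1162 kg / 400 kg = 2.9050

2.9050


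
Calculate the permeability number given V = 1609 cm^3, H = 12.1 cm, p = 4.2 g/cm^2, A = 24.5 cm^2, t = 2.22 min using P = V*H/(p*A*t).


Formula: Permeability Number P = (V * H) / (p * A * t)
Numerator: V * H = 1609 * 12.1 = 19468.9
Denominator: p * A * t = 4.2 * 24.5 * 2.22 = 228.438
P = 19468.9 / 228.438 = 85.2262

Answer: 85.2262


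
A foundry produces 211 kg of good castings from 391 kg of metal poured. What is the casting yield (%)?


Formula: Casting Yield = (W_good / W_total) * 100
Yield = (211 kg / 391 kg) * 100 = 53.9642%


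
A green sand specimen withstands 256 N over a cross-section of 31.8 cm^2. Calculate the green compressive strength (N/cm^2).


Formula: Compressive Strength = Force / Area
Strength = 256 N / 31.8 cm^2 = 8.0503 N/cm^2

8.0503 N/cm^2


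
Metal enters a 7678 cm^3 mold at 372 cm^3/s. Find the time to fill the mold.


Formula: t_fill = V_mold / Q_flow
t = 7678 cm^3 / 372 cm^3/s = 20.6398 s

Answer: 20.6398 s


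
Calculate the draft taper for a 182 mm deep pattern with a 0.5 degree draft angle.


Formula: taper = depth * tan(draft_angle)
tan(0.5 deg) = 0.0087269
taper = 182 mm * 0.0087269 = 1.5883 mm

1.5883 mm


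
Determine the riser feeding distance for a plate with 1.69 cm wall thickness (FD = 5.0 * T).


Formula: FD = 5.0 * T  (riser feeding-distance rule)
FD = 5.0 * 1.69 cm = 8.4500 cm

Final answer: 8.4500 cm


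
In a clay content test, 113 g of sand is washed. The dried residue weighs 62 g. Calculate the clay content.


Formula: Clay% = (W_total - W_washed) / W_total * 100
Clay mass = 113 - 62 = 51 g
Clay% = 51 / 113 * 100 = 45.1327%

Final answer: 45.1327%


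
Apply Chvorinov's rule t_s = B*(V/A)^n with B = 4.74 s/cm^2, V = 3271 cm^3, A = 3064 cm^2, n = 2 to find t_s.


Formula: t_s = B * (V/A)^n  (Chvorinov's rule, n=2)
Modulus M = V/A = 3271/3064 = 1.067559 cm
M^2 = 1.067559^2 = 1.139682 cm^2
t_s = 4.74 * 1.139682 = 5.4021 s


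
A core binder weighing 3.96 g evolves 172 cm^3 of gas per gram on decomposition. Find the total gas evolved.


Formula: V_gas = W_binder * gas_evolution_rate
V = 3.96 g * 172 cm^3/g = 681.1200 cm^3

681.1200 cm^3


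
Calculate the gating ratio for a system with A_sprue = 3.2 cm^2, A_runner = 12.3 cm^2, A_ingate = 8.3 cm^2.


Sprue:Runner:Ingate = 1 : 12.3/3.2 : 8.3/3.2 = 1:3.84:2.59

1:3.84:2.59


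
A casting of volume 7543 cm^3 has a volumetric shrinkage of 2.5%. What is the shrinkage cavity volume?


Formula: V_shrink = V_casting * shrinkage_pct / 100
V_shrink = 7543 cm^3 * 2.5 / 100 = 188.5750 cm^3


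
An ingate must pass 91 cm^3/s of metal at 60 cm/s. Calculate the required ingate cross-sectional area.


Formula: A_ingate = Q / v  (continuity equation)
A = 91 cm^3/s / 60 cm/s = 1.5167 cm^2

1.5167 cm^2


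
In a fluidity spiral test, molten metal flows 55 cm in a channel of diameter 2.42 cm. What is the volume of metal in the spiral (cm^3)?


Formula: V = pi * (d/2)^2 * L  (cylinder volume)
Radius = 2.42/2 = 1.21 cm
V = pi * 1.21^2 * 55 = 252.9783 cm^3

Final answer: 252.9783 cm^3


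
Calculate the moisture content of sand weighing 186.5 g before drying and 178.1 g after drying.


Formula: MC = (W_wet - W_dry) / W_wet * 100
Water mass = 186.5 - 178.1 = 8.4 g
MC = 8.4 / 186.5 * 100 = 4.5040%

Answer: 4.5040%
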